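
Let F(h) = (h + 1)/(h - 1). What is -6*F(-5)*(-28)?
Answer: 112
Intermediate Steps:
F(h) = (1 + h)/(-1 + h)
-6*F(-5)*(-28) = -6*(1 - 5)/(-1 - 5)*(-28) = -6*(-4)/(-6)*(-28) = -(-1)*(-4)*(-28) = -6*2/3*(-28) = -4*(-28) = 112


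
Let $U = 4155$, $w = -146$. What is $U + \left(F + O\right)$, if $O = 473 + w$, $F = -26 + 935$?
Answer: $5391$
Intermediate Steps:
$F = 909$
$O = 327$ ($O = 473 - 146 = 327$)
$U + \left(F + O\right) = 4155 + \left(909 + 327\right) = 4155 + 1236 = 5391$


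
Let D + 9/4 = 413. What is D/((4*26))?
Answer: 1643/416 ≈ 3.9495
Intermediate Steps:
D = 1643/4 (D = -9/4 + 413 = 1643/4 ≈ 410.75)
D/((4*26)) = 1643/(4*((4*26))) = (1643/4)/104 = (1643/4)*(1/104) = 1643/416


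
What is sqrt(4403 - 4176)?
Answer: sqrt(227) ≈ 15.067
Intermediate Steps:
sqrt(4403 - 4176) = sqrt(227)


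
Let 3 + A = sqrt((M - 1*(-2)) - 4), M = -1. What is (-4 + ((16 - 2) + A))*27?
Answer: 189 + 27*I*sqrt(3) ≈ 189.0 + 46.765*I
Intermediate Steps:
A = -3 + I*sqrt(3) (A = -3 + sqrt((-1 - 1*(-2)) - 4) = -3 + sqrt((-1 + 2) - 4) = -3 + sqrt(1 - 4) = -3 + sqrt(-3) = -3 + I*sqrt(3) ≈ -3.0 + 1.732*I)
(-4 + ((16 - 2) + A))*27 = (-4 + ((16 - 2) + (-3 + I*sqrt(3))))*27 = (-4 + (14 + (-3 + I*sqrt(3))))*27 = (-4 + (11 + I*sqrt(3)))*27 = (7 + I*sqrt(3))*27 = 189 + 27*I*sqrt(3)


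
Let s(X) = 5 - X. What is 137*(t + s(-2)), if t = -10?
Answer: -411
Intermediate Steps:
137*(t + s(-2)) = 137*(-10 + (5 - 1*(-2))) = 137*(-10 + (5 + 2)) = 137*(-10 + 7) = 137*(-3) = -411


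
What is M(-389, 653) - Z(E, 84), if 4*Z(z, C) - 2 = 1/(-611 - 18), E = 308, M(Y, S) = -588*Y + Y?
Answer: 574509731/2516 ≈ 2.2834e+5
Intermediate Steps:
M(Y, S) = -587*Y
Z(z, C) = 1257/2516 (Z(z, C) = 1/2 + 1/(4*(-611 - 18)) = 1/2 + (1/4)/(-629) = 1/2 + (1/4)*(-1/629) = 1/2 - 1/2516 = 1257/2516)
M(-389, 653) - Z(E, 84) = -587*(-389) - 1*1257/2516 = 228343 - 1257/2516 = 574509731/2516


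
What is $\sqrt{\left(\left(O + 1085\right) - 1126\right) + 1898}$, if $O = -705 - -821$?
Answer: $\sqrt{1973} \approx 44.418$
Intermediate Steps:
$O = 116$ ($O = -705 + 821 = 116$)
$\sqrt{\left(\left(O + 1085\right) - 1126\right) + 1898} = \sqrt{\left(\left(116 + 1085\right) - 1126\right) + 1898} = \sqrt{\left(1201 - 1126\right) + 1898} = \sqrt{75 + 1898} = \sqrt{1973}$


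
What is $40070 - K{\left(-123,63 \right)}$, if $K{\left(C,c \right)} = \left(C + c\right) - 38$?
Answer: $40168$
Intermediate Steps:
$K{\left(C,c \right)} = -38 + C + c$
$40070 - K{\left(-123,63 \right)} = 40070 - \left(-38 - 123 + 63\right) = 40070 - -98 = 40070 + 98 = 40168$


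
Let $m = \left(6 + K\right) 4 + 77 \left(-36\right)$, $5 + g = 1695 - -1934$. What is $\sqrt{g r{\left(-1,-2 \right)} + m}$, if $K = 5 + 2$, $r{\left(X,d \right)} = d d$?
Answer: $16 \sqrt{46} \approx 108.52$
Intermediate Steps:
$g = 3624$ ($g = -5 + \left(1695 - -1934\right) = -5 + \left(1695 + 1934\right) = -5 + 3629 = 3624$)
$r{\left(X,d \right)} = d^{2}$
$K = 7$
$m = -2720$ ($m = \left(6 + 7\right) 4 + 77 \left(-36\right) = 13 \cdot 4 - 2772 = 52 - 2772 = -2720$)
$\sqrt{g r{\left(-1,-2 \right)} + m} = \sqrt{3624 \left(-2\right)^{2} - 2720} = \sqrt{3624 \cdot 4 - 2720} = \sqrt{14496 - 2720} = \sqrt{11776} = 16 \sqrt{46}$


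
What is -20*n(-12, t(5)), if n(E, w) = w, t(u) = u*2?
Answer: -200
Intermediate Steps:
t(u) = 2*u
-20*n(-12, t(5)) = -40*5 = -20*10 = -200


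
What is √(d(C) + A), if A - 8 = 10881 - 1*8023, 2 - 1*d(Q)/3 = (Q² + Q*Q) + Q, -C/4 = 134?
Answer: 32*I*√1679 ≈ 1311.2*I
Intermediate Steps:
C = -536 (C = -4*134 = -536)
d(Q) = 6 - 6*Q² - 3*Q (d(Q) = 6 - 3*((Q² + Q*Q) + Q) = 6 - 3*((Q² + Q²) + Q) = 6 - 3*(2*Q² + Q) = 6 - 3*(Q + 2*Q²) = 6 + (-6*Q² - 3*Q) = 6 - 6*Q² - 3*Q)
A = 2866 (A = 8 + (10881 - 1*8023) = 8 + (10881 - 8023) = 8 + 2858 = 2866)
√(d(C) + A) = √((6 - 6*(-536)² - 3*(-536)) + 2866) = √((6 - 6*287296 + 1608) + 2866) = √((6 - 1723776 + 1608) + 2866) = √(-1722162 + 2866) = √(-1719296) = 32*I*√1679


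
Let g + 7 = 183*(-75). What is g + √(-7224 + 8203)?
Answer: -13732 + √979 ≈ -13701.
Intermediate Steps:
g = -13732 (g = -7 + 183*(-75) = -7 - 13725 = -13732)
g + √(-7224 + 8203) = -13732 + √(-7224 + 8203) = -13732 + √979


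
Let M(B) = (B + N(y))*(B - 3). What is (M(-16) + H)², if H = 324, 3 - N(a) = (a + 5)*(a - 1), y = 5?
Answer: 1771561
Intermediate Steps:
N(a) = 3 - (-1 + a)*(5 + a) (N(a) = 3 - (a + 5)*(a - 1) = 3 - (5 + a)*(-1 + a) = 3 - (-1 + a)*(5 + a))
M(B) = (-37 + B)*(-3 + B) (M(B) = (B + (8 - 1*5² - 4*5))*(B - 3) = (B + (8 - 1*25 - 20))*(-3 + B) = (B + (8 - 25 - 20))*(-3 + B) = (B - 37)*(-3 + B) = (-37 + B)*(-3 + B))
(M(-16) + H)² = ((111 + (-16)² - 40*(-16)) + 324)² = ((111 + 256 + 640) + 324)² = (1007 + 324)² = 1331² = 1771561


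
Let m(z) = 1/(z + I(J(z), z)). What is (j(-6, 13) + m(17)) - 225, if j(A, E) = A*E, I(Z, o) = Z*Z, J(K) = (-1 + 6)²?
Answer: -194525/642 ≈ -303.00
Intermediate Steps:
J(K) = 25 (J(K) = 5² = 25)
I(Z, o) = Z²
m(z) = 1/(625 + z) (m(z) = 1/(z + 25²) = 1/(z + 625) = 1/(625 + z))
(j(-6, 13) + m(17)) - 225 = (-6*13 + 1/(625 + 17)) - 225 = (-78 + 1/642) - 225 = -50075/642 - 225 = -194525/642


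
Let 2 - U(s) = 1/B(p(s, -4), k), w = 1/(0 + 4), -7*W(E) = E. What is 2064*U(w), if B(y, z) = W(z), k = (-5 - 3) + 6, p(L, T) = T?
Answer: -3096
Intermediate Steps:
k = -2 (k = -8 + 6 = -2)
W(E) = -E/7
B(y, z) = -z/7
w = 1/4 ≈ 0.25000
U(s) = -3/2 (U(s) = 2 - 1/((-1/7*(-2))) = 2 - 1/2/7 = 2 - 1*7/2 = 2 - 7/2 = -3/2)
2064*U(w) = 2064*(-3/2) = -3096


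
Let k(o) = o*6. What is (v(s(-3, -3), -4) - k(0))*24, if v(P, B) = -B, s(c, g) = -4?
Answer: 96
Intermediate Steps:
k(o) = 6*o
(v(s(-3, -3), -4) - k(0))*24 = (-1*(-4) - 6*0)*24 = (4 - 1*0)*24 = (4 + 0)*24 = 4*24 = 96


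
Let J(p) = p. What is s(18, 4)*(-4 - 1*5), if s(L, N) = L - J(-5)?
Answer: -207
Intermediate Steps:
s(L, N) = 5 + L (s(L, N) = L - 1*(-5) = L + 5 = 5 + L)
s(18, 4)*(-4 - 1*5) = (5 + 18)*(-4 - 1*5) = 23*(-4 - 5) = 23*(-9) = -207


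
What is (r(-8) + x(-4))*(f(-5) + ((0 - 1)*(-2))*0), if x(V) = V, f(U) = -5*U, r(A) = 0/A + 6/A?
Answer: -475/4 ≈ -118.75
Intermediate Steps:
r(A) = 6/A (r(A) = 0 + 6/A = 6/A)
(r(-8) + x(-4))*(f(-5) + ((0 - 1)*(-2))*0) = (6/(-8) - 4)*(-5*(-5) + ((0 - 1)*(-2))*0) = (6*(-⅛) - 4)*(25 - 1*(-2)*0) = (-¾ - 4)*(25 + 2*0) = -19*(25 + 0)/4 = -19/4*25 = -475/4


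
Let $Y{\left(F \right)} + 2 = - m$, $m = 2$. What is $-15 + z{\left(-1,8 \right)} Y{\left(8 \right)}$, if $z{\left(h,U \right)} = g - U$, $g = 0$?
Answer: $17$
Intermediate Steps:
$z{\left(h,U \right)} = - U$ ($z{\left(h,U \right)} = 0 - U = - U$)
$Y{\left(F \right)} = -4$ ($Y{\left(F \right)} = -2 - 2 = -4$)
$-15 + z{\left(-1,8 \right)} Y{\left(8 \right)} = -15 + \left(-1\right) 8 \left(-4\right) = -15 - -32 = -15 + 32 = 17$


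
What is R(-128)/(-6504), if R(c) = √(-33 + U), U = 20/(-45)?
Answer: -I*√301/19512 ≈ -0.00088916*I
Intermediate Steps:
U = -4/9 (U = 20*(-1/45) = -4/9 ≈ -0.44444)
R(c) = I*√301/3 (R(c) = √(-33 - 4/9) = √(-301/9) = I*√301/3)
R(-128)/(-6504) = (I*√301/3)/(-6504) = (I*√301/3)*(-1/6504) = -I*√301/19512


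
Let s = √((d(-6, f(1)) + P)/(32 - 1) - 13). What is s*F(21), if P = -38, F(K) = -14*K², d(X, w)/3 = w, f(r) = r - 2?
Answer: -12348*I*√3441/31 ≈ -23366.0*I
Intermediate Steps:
f(r) = -2 + r
d(X, w) = 3*w
s = 2*I*√3441/31 (s = √((3*(-2 + 1) - 38)/(32 - 1) - 13) = √((3*(-1) - 38)/31 - 13) = √((-3 - 38)*(1/31) - 13) = √(-41*1/31 - 13) = √(-41/31 - 13) = √(-444/31) = 2*I*√3441/31 ≈ 3.7845*I)
s*F(21) = (2*I*√3441/31)*(-14*21²) = (2*I*√3441/31)*(-14*441) = (2*I*√3441/31)*(-6174) = -12348*I*√3441/31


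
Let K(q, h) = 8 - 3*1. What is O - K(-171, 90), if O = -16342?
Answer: -16347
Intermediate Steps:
K(q, h) = 5 (K(q, h) = 8 - 3 = 5)
O - K(-171, 90) = -16342 - 1*5 = -16342 - 5 = -16347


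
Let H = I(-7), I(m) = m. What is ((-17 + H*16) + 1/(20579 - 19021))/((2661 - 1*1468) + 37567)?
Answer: -200981/60388080 ≈ -0.0033282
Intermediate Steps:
H = -7
((-17 + H*16) + 1/(20579 - 19021))/((2661 - 1*1468) + 37567) = ((-17 - 7*16) + 1/(20579 - 19021))/((2661 - 1*1468) + 37567) = ((-17 - 112) + 1/1558)/((2661 - 1468) + 37567) = (-129 + 1/1558)/(1193 + 37567) = -200981/1558/38760 = -200981/1558*1/38760 = -200981/60388080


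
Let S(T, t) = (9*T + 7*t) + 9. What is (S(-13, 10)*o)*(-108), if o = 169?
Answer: 693576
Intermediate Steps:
S(T, t) = 9 + 7*t + 9*T (S(T, t) = (7*t + 9*T) + 9 = 9 + 7*t + 9*T)
(S(-13, 10)*o)*(-108) = ((9 + 7*10 + 9*(-13))*169)*(-108) = ((9 + 70 - 117)*169)*(-108) = -38*169*(-108) = -6422*(-108) = 693576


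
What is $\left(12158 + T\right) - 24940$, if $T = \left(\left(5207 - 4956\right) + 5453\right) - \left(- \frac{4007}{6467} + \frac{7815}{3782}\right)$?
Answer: $- \frac{173150482263}{24458194} \approx -7079.4$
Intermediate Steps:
$T = \frac{139474153445}{24458194}$ ($T = \left(251 + 5453\right) - \left(\frac{7815}{3782} + \frac{4007}{-6467}\right) = 5704 - \frac{35385131}{24458194} = \frac{139474153445}{24458194} \approx 5702.6$)
$\left(12158 + T\right) - 24940 = \left(12158 + \frac{139474153445}{24458194}\right) - 24940 = \frac{436836876097}{24458194} - 24940 = - \frac{173150482263}{24458194}$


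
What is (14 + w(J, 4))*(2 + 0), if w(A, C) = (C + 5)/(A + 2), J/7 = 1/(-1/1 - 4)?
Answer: 58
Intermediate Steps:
J = -7/5 (J = 7/(-1/1 - 4) = 7/(-1*1 - 4) = 7/(-1 - 4) = 7/(-5) = 7*(-⅕) = -7/5 ≈ -1.4000)
w(A, C) = (5 + C)/(2 + A)
(14 + w(J, 4))*(2 + 0) = (14 + (5 + 4)/(2 - 7/5))*(2 + 0) = (14 + 9/(⅗))*2 = (14 + (5/3)*9)*2 = (14 + 15)*2 = 29*2 = 58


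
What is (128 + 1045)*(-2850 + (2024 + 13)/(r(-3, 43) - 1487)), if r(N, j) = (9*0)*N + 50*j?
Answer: -43412799/13 ≈ -3.3394e+6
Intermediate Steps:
r(N, j) = 50*j (r(N, j) = 0*N + 50*j = 0 + 50*j = 50*j)
(128 + 1045)*(-2850 + (2024 + 13)/(r(-3, 43) - 1487)) = (128 + 1045)*(-2850 + (2024 + 13)/(50*43 - 1487)) = 1173*(-2850 + 2037/(2150 - 1487)) = 1173*(-2850 + 2037/663) = 1173*(-2850 + 2037*(1/663)) = 1173*(-2850 + 679/221) = 1173*(-629171/221) = -43412799/13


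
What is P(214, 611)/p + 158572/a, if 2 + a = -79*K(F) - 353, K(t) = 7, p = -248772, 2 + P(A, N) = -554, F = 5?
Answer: -2465485546/14117811 ≈ -174.64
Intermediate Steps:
P(A, N) = -556 (P(A, N) = -2 - 554 = -556)
a = -908 (a = -2 + (-79*7 - 353) = -2 + (-553 - 353) = -2 - 906 = -908)
P(214, 611)/p + 158572/a = -556/(-248772) + 158572/(-908) = -556*(-1/248772) + 158572*(-1/908) = 139/62193 - 39643/227 = -2465485546/14117811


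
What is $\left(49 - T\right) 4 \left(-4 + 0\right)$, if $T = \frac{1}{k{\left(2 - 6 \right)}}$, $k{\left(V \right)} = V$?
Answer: $-788$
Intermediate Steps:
$T = - \frac{1}{4}$ ($T = \frac{1}{2 - 6} = \frac{1}{-4} = - \frac{1}{4} \approx -0.25$)
$\left(49 - T\right) 4 \left(-4 + 0\right) = \left(49 - - \frac{1}{4}\right) 4 \left(-4 + 0\right) = \left(49 + \frac{1}{4}\right) 4 \left(-4\right) = \frac{197}{4} \left(-16\right) = -788$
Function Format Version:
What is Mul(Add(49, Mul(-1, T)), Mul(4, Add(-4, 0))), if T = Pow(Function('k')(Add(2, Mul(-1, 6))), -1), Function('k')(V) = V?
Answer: -788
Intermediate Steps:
T = Rational(-1, 4) (T = Pow(Add(2, Mul(-1, 6)), -1) = Pow(Add(2, -6), -1) = Pow(-4, -1) = Rational(-1, 4) ≈ -0.25000)
Mul(Add(49, Mul(-1, T)), Mul(4, Add(-4, 0))) = Mul(Add(49, Mul(-1, Rational(-1, 4))), Mul(4, Add(-4, 0))) = Mul(Add(49, Rational(1, 4)), Mul(4, -4)) = Mul(Rational(197, 4), -16) = -788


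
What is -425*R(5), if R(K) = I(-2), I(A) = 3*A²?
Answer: -5100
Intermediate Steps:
R(K) = 12 (R(K) = 3*(-2)² = 3*4 = 12)
-425*R(5) = -425*12 = -5100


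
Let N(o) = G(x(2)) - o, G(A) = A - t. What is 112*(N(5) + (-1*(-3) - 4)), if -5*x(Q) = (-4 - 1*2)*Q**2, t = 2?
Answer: -1792/5 ≈ -358.40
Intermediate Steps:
x(Q) = 6*Q**2/5 (x(Q) = -(-4 - 1*2)*Q**2/5 = -(-4 - 2)*Q**2/5 = -(-6)*Q**2/5 = 6*Q**2/5)
G(A) = -2 + A (G(A) = A - 1*2 = A - 2 = -2 + A)
N(o) = 14/5 - o (N(o) = (-2 + (6/5)*2**2) - o = (-2 + (6/5)*4) - o = (-2 + 24/5) - o = 14/5 - o)
112*(N(5) + (-1*(-3) - 4)) = 112*((14/5 - 1*5) + (-1*(-3) - 4)) = 112*((14/5 - 5) + (3 - 4)) = 112*(-11/5 - 1) = 112*(-16/5) = -1792/5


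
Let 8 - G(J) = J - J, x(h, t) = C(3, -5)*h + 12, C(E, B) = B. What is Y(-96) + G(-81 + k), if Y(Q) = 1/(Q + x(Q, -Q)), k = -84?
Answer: 3169/396 ≈ 8.0025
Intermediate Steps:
x(h, t) = 12 - 5*h (x(h, t) = -5*h + 12 = 12 - 5*h)
G(J) = 8 (G(J) = 8 - (J - J) = 8 - 1*0 = 8 + 0 = 8)
Y(Q) = 1/(12 - 4*Q) (Y(Q) = 1/(Q + (12 - 5*Q)) = 1/(12 - 4*Q))
Y(-96) + G(-81 + k) = 1/(4*(3 - 1*(-96))) + 8 = 1/(4*(3 + 96)) + 8 = (¼)/99 + 8 = (¼)*(1/99) + 8 = 1/396 + 8 = 3169/396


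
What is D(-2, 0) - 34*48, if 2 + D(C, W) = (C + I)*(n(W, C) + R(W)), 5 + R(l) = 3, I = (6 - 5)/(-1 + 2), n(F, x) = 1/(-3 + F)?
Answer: -4895/3 ≈ -1631.7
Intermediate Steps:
I = 1 (I = 1/1 = 1*1 = 1)
R(l) = -2 (R(l) = -5 + 3 = -2)
D(C, W) = -2 + (1 + C)*(-2 + 1/(-3 + W)) (D(C, W) = -2 + (C + 1)*(1/(-3 + W) - 2) = -2 + (1 + C)*(-2 + 1/(-3 + W)))
D(-2, 0) - 34*48 = (1 - 2 - 2*(-3 + 0)*(2 - 2))/(-3 + 0) - 34*48 = (1 - 2 - 2*(-3)*0)/(-3) - 1632 = -(1 - 2 + 0)/3 - 1632 = -1/3*(-1) - 1632 = 1/3 - 1632 = -4895/3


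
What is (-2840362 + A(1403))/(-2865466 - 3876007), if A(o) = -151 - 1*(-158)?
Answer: 2840355/6741473 ≈ 0.42133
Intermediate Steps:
A(o) = 7 (A(o) = -151 + 158 = 7)
(-2840362 + A(1403))/(-2865466 - 3876007) = (-2840362 + 7)/(-2865466 - 3876007) = -2840355/(-6741473) = -2840355*(-1/6741473) = 2840355/6741473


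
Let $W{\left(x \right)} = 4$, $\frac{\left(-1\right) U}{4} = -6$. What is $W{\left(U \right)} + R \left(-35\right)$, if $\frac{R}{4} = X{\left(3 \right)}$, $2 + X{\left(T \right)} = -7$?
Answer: $1264$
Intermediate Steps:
$U = 24$ ($U = \left(-4\right) \left(-6\right) = 24$)
$X{\left(T \right)} = -9$ ($X{\left(T \right)} = -2 - 7 = -9$)
$R = -36$ ($R = 4 \left(-9\right) = -36$)
$W{\left(U \right)} + R \left(-35\right) = 4 - -1260 = 4 + 1260 = 1264$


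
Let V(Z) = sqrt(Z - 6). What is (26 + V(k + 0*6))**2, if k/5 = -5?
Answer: (26 + I*sqrt(31))**2 ≈ 645.0 + 289.52*I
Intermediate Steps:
k = -25 (k = 5*(-5) = -25)
V(Z) = sqrt(-6 + Z)
(26 + V(k + 0*6))**2 = (26 + sqrt(-6 + (-25 + 0*6)))**2 = (26 + sqrt(-6 + (-25 + 0)))**2 = (26 + sqrt(-6 - 25))**2 = (26 + sqrt(-31))**2 = (26 + I*sqrt(31))**2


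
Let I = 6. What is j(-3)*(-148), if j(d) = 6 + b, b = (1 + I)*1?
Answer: -1924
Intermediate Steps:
b = 7 (b = (1 + 6)*1 = 7*1 = 7)
j(d) = 13 (j(d) = 6 + 7 = 13)
j(-3)*(-148) = 13*(-148) = -1924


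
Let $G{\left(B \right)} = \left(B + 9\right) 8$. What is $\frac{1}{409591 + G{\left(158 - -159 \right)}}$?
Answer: $\frac{1}{412199} \approx 2.426 \cdot 10^{-6}$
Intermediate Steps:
$G{\left(B \right)} = 72 + 8 B$ ($G{\left(B \right)} = \left(9 + B\right) 8 = 72 + 8 B$)
$\frac{1}{409591 + G{\left(158 - -159 \right)}} = \frac{1}{409591 + \left(72 + 8 \left(158 - -159\right)\right)} = \frac{1}{409591 + \left(72 + 8 \left(158 + 159\right)\right)} = \frac{1}{409591 + \left(72 + 8 \cdot 317\right)} = \frac{1}{409591 + \left(72 + 2536\right)} = \frac{1}{409591 + 2608} = \frac{1}{412199}$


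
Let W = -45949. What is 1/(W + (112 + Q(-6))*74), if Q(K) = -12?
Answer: -1/38549 ≈ -2.5941e-5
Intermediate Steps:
1/(W + (112 + Q(-6))*74) = 1/(-45949 + (112 - 12)*74) = 1/(-45949 + 100*74) = 1/(-45949 + 7400) = 1/(-38549) = -1/38549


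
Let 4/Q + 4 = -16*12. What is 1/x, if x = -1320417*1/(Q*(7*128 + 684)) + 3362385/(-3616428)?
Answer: 119040755/4874565519688 ≈ 2.4421e-5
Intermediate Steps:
Q = -1/49 (Q = 4/(-4 - 16*12) = 4/(-4 - 192) = 4/(-196) = 4*(-1/196) = -1/49 ≈ -0.020408)
x = 4874565519688/119040755 (x = -1320417*(-49/(7*128 + 684)) + 3362385/(-3616428) = -1320417*(-49/(896 + 684)) + 3362385*(-1/3616428) = -1320417/((-1/49*1580)) - 1120795/1205476 = -1320417/(-1580/49) - 1120795/1205476 = -1320417*(-49/1580) - 1120795/1205476 = 64700433/1580 - 1120795/1205476 = 4874565519688/119040755 ≈ 40949.)
1/x = 1/(4874565519688/119040755) = 119040755/4874565519688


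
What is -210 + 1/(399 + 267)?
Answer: -139859/666 ≈ -210.00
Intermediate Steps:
-210 + 1/(399 + 267) = -210 + 1/666 = -139859/666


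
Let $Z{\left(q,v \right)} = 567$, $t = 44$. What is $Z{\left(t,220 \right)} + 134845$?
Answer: $135412$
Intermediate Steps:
$Z{\left(t,220 \right)} + 134845 = 567 + 134845 = 135412$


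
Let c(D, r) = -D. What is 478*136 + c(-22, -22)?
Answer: 65030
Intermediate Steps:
478*136 + c(-22, -22) = 478*136 - 1*(-22) = 65008 + 22 = 65030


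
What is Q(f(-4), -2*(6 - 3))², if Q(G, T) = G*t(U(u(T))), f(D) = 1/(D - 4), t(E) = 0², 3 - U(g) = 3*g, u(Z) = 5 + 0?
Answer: 0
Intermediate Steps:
u(Z) = 5
U(g) = 3 - 3*g
t(E) = 0
f(D) = 1/(-4 + D)
Q(G, T) = 0 (Q(G, T) = G*0 = 0)
Q(f(-4), -2*(6 - 3))² = 0² = 0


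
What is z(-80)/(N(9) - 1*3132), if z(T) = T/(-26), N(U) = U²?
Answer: -40/39663 ≈ -0.0010085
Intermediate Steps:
z(T) = -T/26 (z(T) = T*(-1/26) = -T/26)
z(-80)/(N(9) - 1*3132) = (-1/26*(-80))/(9² - 1*3132) = 40/(13*(81 - 3132)) = (40/13)/(-3051) = (40/13)*(-1/3051) = -40/39663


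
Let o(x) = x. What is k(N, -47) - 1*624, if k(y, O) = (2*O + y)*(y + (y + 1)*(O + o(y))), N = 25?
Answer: 37119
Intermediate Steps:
k(y, O) = (y + 2*O)*(y + (1 + y)*(O + y)) (k(y, O) = (2*O + y)*(y + (y + 1)*(O + y)) = (y + 2*O)*(y + (1 + y)*(O + y)))
k(N, -47) - 1*624 = (25³ + 2*(-47)² + 2*25² + 2*25*(-47)² + 3*(-47)*25² + 5*(-47)*25) - 1*624 = (15625 + 2*2209 + 2*625 + 2*25*2209 + 3*(-47)*625 - 5875) - 624 = (15625 + 4418 + 1250 + 110450 - 88125 - 5875) - 624 = 37743 - 624 = 37119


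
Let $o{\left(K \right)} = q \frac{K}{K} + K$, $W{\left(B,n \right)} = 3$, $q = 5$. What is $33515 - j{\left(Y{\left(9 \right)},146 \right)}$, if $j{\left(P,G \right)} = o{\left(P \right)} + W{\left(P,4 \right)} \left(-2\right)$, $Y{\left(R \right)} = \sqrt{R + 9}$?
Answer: $33516 - 3 \sqrt{2} \approx 33512.0$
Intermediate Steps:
$Y{\left(R \right)} = \sqrt{9 + R}$
$o{\left(K \right)} = 5 + K$ ($o{\left(K \right)} = 5 \frac{K}{K} + K = 5 \cdot 1 + K = 5 + K$)
$j{\left(P,G \right)} = -1 + P$ ($j{\left(P,G \right)} = \left(5 + P\right) + 3 \left(-2\right) = \left(5 + P\right) - 6 = -1 + P$)
$33515 - j{\left(Y{\left(9 \right)},146 \right)} = 33515 - \left(-1 + \sqrt{9 + 9}\right) = 33515 - \left(-1 + \sqrt{18}\right) = 33515 - \left(-1 + 3 \sqrt{2}\right) = 33515 + \left(1 - 3 \sqrt{2}\right) = 33516 - 3 \sqrt{2}$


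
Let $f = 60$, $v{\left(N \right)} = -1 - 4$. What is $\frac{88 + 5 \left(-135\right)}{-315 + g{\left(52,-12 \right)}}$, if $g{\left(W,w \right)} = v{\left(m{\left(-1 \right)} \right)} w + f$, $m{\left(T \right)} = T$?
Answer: $\frac{587}{195} \approx 3.0103$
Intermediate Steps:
$v{\left(N \right)} = -5$
$g{\left(W,w \right)} = 60 - 5 w$ ($g{\left(W,w \right)} = - 5 w + 60 = 60 - 5 w$)
$\frac{88 + 5 \left(-135\right)}{-315 + g{\left(52,-12 \right)}} = \frac{88 + 5 \left(-135\right)}{-315 + \left(60 - -60\right)} = \frac{88 - 675}{-315 + \left(60 + 60\right)} = - \frac{587}{-315 + 120} = - \frac{587}{-195} = \left(-587\right) \left(- \frac{1}{195}\right) = \frac{587}{195}$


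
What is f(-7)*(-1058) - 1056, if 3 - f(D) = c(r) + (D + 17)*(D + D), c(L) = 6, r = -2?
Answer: -146002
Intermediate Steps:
f(D) = -3 - 2*D*(17 + D) (f(D) = 3 - (6 + (D + 17)*(D + D)) = 3 - (6 + (17 + D)*(2*D)) = 3 - (6 + 2*D*(17 + D)) = 3 + (-6 - 2*D*(17 + D)) = -3 - 2*D*(17 + D))
f(-7)*(-1058) - 1056 = (-3 - 34*(-7) - 2*(-7)**2)*(-1058) - 1056 = (-3 + 238 - 2*49)*(-1058) - 1056 = (-3 + 238 - 98)*(-1058) - 1056 = 137*(-1058) - 1056 = -144946 - 1056 = -146002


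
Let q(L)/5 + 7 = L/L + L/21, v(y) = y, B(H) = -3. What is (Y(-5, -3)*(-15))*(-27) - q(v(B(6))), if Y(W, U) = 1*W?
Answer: -13960/7 ≈ -1994.3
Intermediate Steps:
Y(W, U) = W
q(L) = -30 + 5*L/21 (q(L) = -35 + 5*(L/L + L/21) = -35 + 5*(1 + L*(1/21)) = -35 + 5*(1 + L/21) = -35 + (5 + 5*L/21) = -30 + 5*L/21)
(Y(-5, -3)*(-15))*(-27) - q(v(B(6))) = -5*(-15)*(-27) - (-30 + (5/21)*(-3)) = 75*(-27) - (-30 - 5/7) = -2025 - 1*(-215/7) = -2025 + 215/7 = -13960/7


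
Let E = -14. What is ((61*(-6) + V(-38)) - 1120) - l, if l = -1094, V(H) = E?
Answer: -406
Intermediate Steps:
V(H) = -14
((61*(-6) + V(-38)) - 1120) - l = ((61*(-6) - 14) - 1120) - 1*(-1094) = ((-366 - 14) - 1120) + 1094 = (-380 - 1120) + 1094 = -1500 + 1094 = -406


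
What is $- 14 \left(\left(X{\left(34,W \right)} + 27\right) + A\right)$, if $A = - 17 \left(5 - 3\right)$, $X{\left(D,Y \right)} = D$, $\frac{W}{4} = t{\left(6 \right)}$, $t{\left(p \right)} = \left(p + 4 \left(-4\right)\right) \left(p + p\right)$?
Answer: $-378$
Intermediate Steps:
$t{\left(p \right)} = 2 p \left(-16 + p\right)$ ($t{\left(p \right)} = \left(p - 16\right) 2 p = \left(-16 + p\right) 2 p = 2 p \left(-16 + p\right)$)
$W = -480$ ($W = 4 \cdot 2 \cdot 6 \left(-16 + 6\right) = 4 \cdot 2 \cdot 6 \left(-10\right) = 4 \left(-120\right) = -480$)
$A = -34$ ($A = \left(-17\right) 2 = -34$)
$- 14 \left(\left(X{\left(34,W \right)} + 27\right) + A\right) = - 14 \left(\left(34 + 27\right) - 34\right) = - 14 \left(61 - 34\right) = \left(-14\right) 27 = -378$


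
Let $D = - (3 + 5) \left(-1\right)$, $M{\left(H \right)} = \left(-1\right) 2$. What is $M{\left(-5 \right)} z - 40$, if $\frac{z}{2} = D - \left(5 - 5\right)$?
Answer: $-72$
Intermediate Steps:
$M{\left(H \right)} = -2$
$D = 8$ ($D = \left(-1\right) 8 \left(-1\right) = \left(-8\right) \left(-1\right) = 8$)
$z = 16$ ($z = 2 \left(8 - \left(5 - 5\right)\right) = 2 \left(8 - 0\right) = 2 \left(8 + 0\right) = 2 \cdot 8 = 16$)
$M{\left(-5 \right)} z - 40 = \left(-2\right) 16 - 40 = -32 - 40 = -72$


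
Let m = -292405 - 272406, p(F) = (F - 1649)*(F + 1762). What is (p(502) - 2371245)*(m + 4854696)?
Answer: -21312376043905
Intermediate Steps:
p(F) = (-1649 + F)*(1762 + F)
m = -564811
(p(502) - 2371245)*(m + 4854696) = ((-2905538 + 502² + 113*502) - 2371245)*(-564811 + 4854696) = ((-2905538 + 252004 + 56726) - 2371245)*4289885 = (-2596808 - 2371245)*4289885 = -4968053*4289885 = -21312376043905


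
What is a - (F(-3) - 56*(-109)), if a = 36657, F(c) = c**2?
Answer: 30544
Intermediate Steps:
a - (F(-3) - 56*(-109)) = 36657 - ((-3)**2 - 56*(-109)) = 36657 - (9 + 6104) = 36657 - 1*6113 = 36657 - 6113 = 30544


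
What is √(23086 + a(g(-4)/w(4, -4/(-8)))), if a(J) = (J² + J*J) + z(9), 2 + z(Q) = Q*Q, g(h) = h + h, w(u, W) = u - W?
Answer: √1135597/7 ≈ 152.23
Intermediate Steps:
g(h) = 2*h
z(Q) = -2 + Q² (z(Q) = -2 + Q*Q = -2 + Q²)
a(J) = 79 + 2*J² (a(J) = (J² + J*J) + (-2 + 9²) = (J² + J²) + (-2 + 81) = 2*J² + 79 = 79 + 2*J²)
√(23086 + a(g(-4)/w(4, -4/(-8)))) = √(23086 + (79 + 2*((2*(-4))/(4 - (-4)/(-8)))²)) = √(23086 + (79 + 2*(-8/(4 - (-4)*(-1)/8))²)) = √(23086 + (79 + 2*(-8/(4 - 1*½))²)) = √(23086 + (79 + 2*(-8/(4 - ½))²)) = √(23086 + (79 + 2*(-8/7/2)²)) = √(23086 + (79 + 2*(-8*2/7)²)) = √(23086 + (79 + 2*(-16/7)²)) = √(23086 + (79 + 2*(256/49))) = √(23086 + (79 + 512/49)) = √(23086 + 4383/49) = √(1135597/49) = √1135597/7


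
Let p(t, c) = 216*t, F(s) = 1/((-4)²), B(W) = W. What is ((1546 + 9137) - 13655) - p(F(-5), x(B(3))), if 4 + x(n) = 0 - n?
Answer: -5971/2 ≈ -2985.5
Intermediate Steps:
F(s) = 1/16
x(n) = -4 - n (x(n) = -4 + (0 - n) = -4 - n)
((1546 + 9137) - 13655) - p(F(-5), x(B(3))) = ((1546 + 9137) - 13655) - 216/16 = (10683 - 13655) - 1*27/2 = -2972 - 27/2 = -5971/2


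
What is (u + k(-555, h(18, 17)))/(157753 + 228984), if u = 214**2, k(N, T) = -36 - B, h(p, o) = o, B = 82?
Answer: 45678/386737 ≈ 0.11811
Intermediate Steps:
k(N, T) = -118 (k(N, T) = -36 - 1*82 = -36 - 82 = -118)
u = 45796
(u + k(-555, h(18, 17)))/(157753 + 228984) = (45796 - 118)/(157753 + 228984) = 45678/386737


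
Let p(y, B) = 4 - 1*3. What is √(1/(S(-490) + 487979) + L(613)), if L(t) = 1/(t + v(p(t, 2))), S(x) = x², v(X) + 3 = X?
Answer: √324162314657610/444856269 ≈ 0.040473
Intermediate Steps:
p(y, B) = 1 (p(y, B) = 4 - 3 = 1)
v(X) = -3 + X
L(t) = 1/(-2 + t) (L(t) = 1/(t + (-3 + 1)) = 1/(t - 2) = 1/(-2 + t))
√(1/(S(-490) + 487979) + L(613)) = √(1/((-490)² + 487979) + 1/(-2 + 613)) = √(1/(240100 + 487979) + 1/611) = √(1/728079 + 1/611) = √(728690/444856269) = √324162314657610/444856269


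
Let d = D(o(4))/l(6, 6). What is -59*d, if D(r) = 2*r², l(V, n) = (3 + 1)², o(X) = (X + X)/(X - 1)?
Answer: -472/9 ≈ -52.444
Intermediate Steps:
o(X) = 2*X/(-1 + X) (o(X) = (2*X)/(-1 + X) = 2*X/(-1 + X))
l(V, n) = 16 (l(V, n) = 4² = 16)
d = 8/9 (d = (2*(2*4/(-1 + 4))²)/16 = (2*(2*4/3)²)*(1/16) = (2*(2*4*(⅓))²)*(1/16) = (2*(8/3)²)*(1/16) = (2*(64/9))*(1/16) = (128/9)*(1/16) = 8/9 ≈ 0.88889)
-59*d = -59*8/9 = -472/9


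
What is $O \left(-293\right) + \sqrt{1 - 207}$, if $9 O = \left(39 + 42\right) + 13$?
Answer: $- \frac{27542}{9} + i \sqrt{206} \approx -3060.2 + 14.353 i$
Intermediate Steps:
$O = \frac{94}{9}$ ($O = \frac{\left(39 + 42\right) + 13}{9} = \frac{81 + 13}{9} = \frac{1}{9} \cdot 94 = \frac{94}{9} \approx 10.444$)
$O \left(-293\right) + \sqrt{1 - 207} = \frac{94}{9} \left(-293\right) + \sqrt{1 - 207} = - \frac{27542}{9} + \sqrt{-206} = - \frac{27542}{9} + i \sqrt{206}$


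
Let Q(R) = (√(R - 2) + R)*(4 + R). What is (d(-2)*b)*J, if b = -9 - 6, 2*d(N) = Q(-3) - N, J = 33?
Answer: 495/2 - 495*I*√5/2 ≈ 247.5 - 553.43*I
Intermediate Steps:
Q(R) = (4 + R)*(R + √(-2 + R)) (Q(R) = (√(-2 + R) + R)*(4 + R) = (R + √(-2 + R))*(4 + R) = (4 + R)*(R + √(-2 + R)))
d(N) = -3/2 - N/2 + I*√5/2 (d(N) = (((-3)² + 4*(-3) + 4*√(-2 - 3) - 3*√(-2 - 3)) - N)/2 = ((9 - 12 + 4*√(-5) - 3*I*√5) - N)/2 = ((9 - 12 + 4*(I*√5) - 3*I*√5) - N)/2 = ((9 - 12 + 4*I*√5 - 3*I*√5) - N)/2 = ((-3 + I*√5) - N)/2 = (-3 - N + I*√5)/2 = -3/2 - N/2 + I*√5/2)
b = -15
(d(-2)*b)*J = ((-3/2 - ½*(-2) + I*√5/2)*(-15))*33 = ((-3/2 + 1 + I*√5/2)*(-15))*33 = ((-½ + I*√5/2)*(-15))*33 = (15/2 - 15*I*√5/2)*33 = 495/2 - 495*I*√5/2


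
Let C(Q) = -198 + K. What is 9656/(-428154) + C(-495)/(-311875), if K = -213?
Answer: -1417746853/66765264375 ≈ -0.021235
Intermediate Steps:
C(Q) = -411 (C(Q) = -198 - 213 = -411)
9656/(-428154) + C(-495)/(-311875) = 9656/(-428154) - 411/(-311875) = 9656*(-1/428154) - 411*(-1/311875) = -4828/214077 + 411/311875 = -1417746853/66765264375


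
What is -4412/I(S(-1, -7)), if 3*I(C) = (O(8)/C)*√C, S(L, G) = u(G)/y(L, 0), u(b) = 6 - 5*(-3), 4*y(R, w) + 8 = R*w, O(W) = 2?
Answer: -3309*I*√42 ≈ -21445.0*I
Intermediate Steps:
y(R, w) = -2 + R*w/4 (y(R, w) = -2 + (R*w)/4 = -2 + R*w/4)
u(b) = 21 (u(b) = 6 + 15 = 21)
S(L, G) = -21/2 (S(L, G) = 21/(-2 + (¼)*L*0) = 21/(-2 + 0) = 21/(-2) = 21*(-½) = -21/2)
I(C) = 2/(3*√C) (I(C) = ((2/C)*√C)/3 = (2/√C)/3 = 2/(3*√C))
-4412/I(S(-1, -7)) = -4412*3*I*√42/4 = -3309*I*√42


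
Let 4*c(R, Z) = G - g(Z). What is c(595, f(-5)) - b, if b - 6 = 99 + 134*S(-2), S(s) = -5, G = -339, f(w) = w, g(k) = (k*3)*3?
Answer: 983/2 ≈ 491.50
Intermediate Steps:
g(k) = 9*k (g(k) = (3*k)*3 = 9*k)
c(R, Z) = -339/4 - 9*Z/4 (c(R, Z) = (-339 - 9*Z)/4 = -339/4 - 9*Z/4)
b = -565 (b = 6 + (99 + 134*(-5)) = 6 + (99 - 670) = 6 - 571 = -565)
c(595, f(-5)) - b = (-339/4 - 9/4*(-5)) - 1*(-565) = (-339/4 + 45/4) + 565 = -147/2 + 565 = 983/2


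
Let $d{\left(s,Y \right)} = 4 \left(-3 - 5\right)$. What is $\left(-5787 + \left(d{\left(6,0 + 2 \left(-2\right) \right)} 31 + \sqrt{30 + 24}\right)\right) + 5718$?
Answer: $-1061 + 3 \sqrt{6} \approx -1053.7$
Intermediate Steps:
$d{\left(s,Y \right)} = -32$ ($d{\left(s,Y \right)} = 4 \left(-8\right) = -32$)
$\left(-5787 + \left(d{\left(6,0 + 2 \left(-2\right) \right)} 31 + \sqrt{30 + 24}\right)\right) + 5718 = \left(-5787 + \left(\left(-32\right) 31 + \sqrt{30 + 24}\right)\right) + 5718 = \left(-5787 - \left(992 - \sqrt{54}\right)\right) + 5718 = \left(-5787 - \left(992 - 3 \sqrt{6}\right)\right) + 5718 = \left(-6779 + 3 \sqrt{6}\right) + 5718 = -1061 + 3 \sqrt{6}$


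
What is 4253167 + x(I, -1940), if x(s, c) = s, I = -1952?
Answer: 4251215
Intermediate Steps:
4253167 + x(I, -1940) = 4253167 - 1952 = 4251215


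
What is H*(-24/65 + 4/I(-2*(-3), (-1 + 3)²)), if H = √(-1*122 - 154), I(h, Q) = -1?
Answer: -568*I*√69/65 ≈ -72.587*I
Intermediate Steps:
H = 2*I*√69 (H = √(-122 - 154) = √(-276) = 2*I*√69 ≈ 16.613*I)
H*(-24/65 + 4/I(-2*(-3), (-1 + 3)²)) = (2*I*√69)*(-24/65 + 4/(-1)) = (2*I*√69)*(-24*1/65 + 4*(-1)) = (2*I*√69)*(-24/65 - 4) = (2*I*√69)*(-284/65) = -568*I*√69/65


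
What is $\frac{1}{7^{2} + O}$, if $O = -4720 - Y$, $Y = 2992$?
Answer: $- \frac{1}{7663} \approx -0.0001305$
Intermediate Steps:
$O = -7712$ ($O = -4720 - 2992 = -7712$)
$\frac{1}{7^{2} + O} = \frac{1}{7^{2} - 7712} = \frac{1}{49 - 7712} = \frac{1}{-7663} = - \frac{1}{7663}$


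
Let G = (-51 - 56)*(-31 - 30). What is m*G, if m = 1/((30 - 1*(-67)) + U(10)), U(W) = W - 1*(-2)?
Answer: 6527/109 ≈ 59.881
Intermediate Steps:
U(W) = 2 + W (U(W) = W + 2 = 2 + W)
G = 6527 (G = -107*(-61) = 6527)
m = 1/109 (m = 1/((30 - 1*(-67)) + (2 + 10)) = 1/((30 + 67) + 12) = 1/(97 + 12) = 1/109 ≈ 0.0091743)
m*G = (1/109)*6527 = 6527/109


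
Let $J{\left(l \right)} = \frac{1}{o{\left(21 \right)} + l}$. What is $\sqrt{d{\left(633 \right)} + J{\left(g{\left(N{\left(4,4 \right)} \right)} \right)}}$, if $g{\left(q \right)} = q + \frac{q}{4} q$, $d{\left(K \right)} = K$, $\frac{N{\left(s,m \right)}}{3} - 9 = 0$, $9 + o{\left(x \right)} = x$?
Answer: $\frac{\sqrt{495784965}}{885} \approx 25.16$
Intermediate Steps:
$o{\left(x \right)} = -9 + x$
$N{\left(s,m \right)} = 27$ ($N{\left(s,m \right)} = 27 + 3 \cdot 0 = 27 + 0 = 27$)
$g{\left(q \right)} = q + \frac{q^{2}}{4}$ ($g{\left(q \right)} = q + q \frac{1}{4} q = q + \frac{q}{4} q = q + \frac{q^{2}}{4}$)
$J{\left(l \right)} = \frac{1}{12 + l}$ ($J{\left(l \right)} = \frac{1}{\left(-9 + 21\right) + l} = \frac{1}{12 + l}$)
$\sqrt{d{\left(633 \right)} + J{\left(g{\left(N{\left(4,4 \right)} \right)} \right)}} = \sqrt{633 + \frac{1}{12 + \frac{1}{4} \cdot 27 \left(4 + 27\right)}} = \sqrt{633 + \frac{1}{12 + \frac{1}{4} \cdot 27 \cdot 31}} = \sqrt{633 + \frac{1}{12 + \frac{837}{4}}} = \sqrt{633 + \frac{1}{\frac{885}{4}}} = \sqrt{633 + \frac{4}{885}} = \sqrt{\frac{560209}{885}} = \frac{\sqrt{495784965}}{885}$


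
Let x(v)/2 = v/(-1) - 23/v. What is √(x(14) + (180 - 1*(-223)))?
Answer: √18214/7 ≈ 19.280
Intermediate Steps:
x(v) = -46/v - 2*v (x(v) = 2*(v/(-1) - 23/v) = 2*(v*(-1) - 23/v) = 2*(-v - 23/v) = -46/v - 2*v)
√(x(14) + (180 - 1*(-223))) = √((-46/14 - 2*14) + (180 - 1*(-223))) = √((-46*1/14 - 28) + (180 + 223)) = √((-23/7 - 28) + 403) = √(-219/7 + 403) = √(2602/7) = √18214/7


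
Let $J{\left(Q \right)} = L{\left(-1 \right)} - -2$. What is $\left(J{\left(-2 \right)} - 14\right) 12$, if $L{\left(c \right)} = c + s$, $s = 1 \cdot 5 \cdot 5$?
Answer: $144$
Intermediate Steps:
$s = 25$ ($s = 5 \cdot 5 = 25$)
$L{\left(c \right)} = 25 + c$ ($L{\left(c \right)} = c + 25 = 25 + c$)
$J{\left(Q \right)} = 26$ ($J{\left(Q \right)} = \left(25 - 1\right) - -2 = 24 + 2 = 26$)
$\left(J{\left(-2 \right)} - 14\right) 12 = \left(26 - 14\right) 12 = 12 \cdot 12 = 144$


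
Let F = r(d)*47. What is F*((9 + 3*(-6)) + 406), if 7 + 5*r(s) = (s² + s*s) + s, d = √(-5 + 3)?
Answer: -205249/5 + 18659*I*√2/5 ≈ -41050.0 + 5277.6*I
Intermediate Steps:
d = I*√2 (d = √(-2) = I*√2 ≈ 1.4142*I)
r(s) = -7/5 + s/5 + 2*s²/5 (r(s) = -7/5 + ((s² + s*s) + s)/5 = -7/5 + ((s² + s²) + s)/5 = -7/5 + (2*s² + s)/5 = -7/5 + (s + 2*s²)/5 = -7/5 + (s/5 + 2*s²/5) = -7/5 + s/5 + 2*s²/5)
F = -517/5 + 47*I*√2/5 (F = (-7/5 + (I*√2)/5 + 2*(I*√2)²/5)*47 = (-7/5 + I*√2/5 + (⅖)*(-2))*47 = (-7/5 + I*√2/5 - ⅘)*47 = (-11/5 + I*√2/5)*47 = -517/5 + 47*I*√2/5 ≈ -103.4 + 13.294*I)
F*((9 + 3*(-6)) + 406) = (-517/5 + 47*I*√2/5)*((9 + 3*(-6)) + 406) = (-517/5 + 47*I*√2/5)*((9 - 18) + 406) = (-517/5 + 47*I*√2/5)*(-9 + 406) = (-517/5 + 47*I*√2/5)*397 = -205249/5 + 18659*I*√2/5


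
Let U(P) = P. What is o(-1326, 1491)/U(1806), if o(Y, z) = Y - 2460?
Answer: -631/301 ≈ -2.0963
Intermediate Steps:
o(Y, z) = -2460 + Y
o(-1326, 1491)/U(1806) = (-2460 - 1326)/1806 = -3786*1/1806 = -631/301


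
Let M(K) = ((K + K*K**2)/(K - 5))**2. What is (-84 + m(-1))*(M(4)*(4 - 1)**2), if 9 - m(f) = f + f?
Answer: -3037968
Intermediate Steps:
m(f) = 9 - 2*f (m(f) = 9 - (f + f) = 9 - 2*f)
M(K) = (K + K**3)**2/(-5 + K)**2 (M(K) = ((K + K**3)/(-5 + K))**2 = (K + K**3)**2/(-5 + K)**2)
(-84 + m(-1))*(M(4)*(4 - 1)**2) = (-84 + (9 - 2*(-1)))*((4**2*(1 + 4**2)**2/(-5 + 4)**2)*(4 - 1)**2) = (-84 + (9 + 2))*((16*(1 + 16)**2/(-1)**2)*3**2) = (-84 + 11)*((16*17**2*1)*9) = -73*16*289*1*9 = -337552*9 = -73*41616 = -3037968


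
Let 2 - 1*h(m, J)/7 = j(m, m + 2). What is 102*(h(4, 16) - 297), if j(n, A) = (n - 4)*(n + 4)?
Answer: -28866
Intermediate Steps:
j(n, A) = (-4 + n)*(4 + n)
h(m, J) = 126 - 7*m² (h(m, J) = 14 - 7*(-16 + m²) = 14 + (112 - 7*m²) = 126 - 7*m²)
102*(h(4, 16) - 297) = 102*((126 - 7*4²) - 297) = 102*((126 - 7*16) - 297) = 102*((126 - 112) - 297) = 102*(14 - 297) = 102*(-283) = -28866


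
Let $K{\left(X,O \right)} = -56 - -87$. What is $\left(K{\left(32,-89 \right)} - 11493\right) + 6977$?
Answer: $-4485$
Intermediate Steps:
$K{\left(X,O \right)} = 31$ ($K{\left(X,O \right)} = -56 + 87 = 31$)
$\left(K{\left(32,-89 \right)} - 11493\right) + 6977 = \left(31 - 11493\right) + 6977 = -11462 + 6977 = -4485$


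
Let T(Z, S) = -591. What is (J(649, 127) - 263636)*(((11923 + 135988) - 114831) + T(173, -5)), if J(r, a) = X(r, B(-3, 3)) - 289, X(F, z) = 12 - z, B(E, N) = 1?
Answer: -8574301946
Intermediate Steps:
J(r, a) = -278 (J(r, a) = (12 - 1*1) - 289 = (12 - 1) - 289 = 11 - 289 = -278)
(J(649, 127) - 263636)*(((11923 + 135988) - 114831) + T(173, -5)) = (-278 - 263636)*(((11923 + 135988) - 114831) - 591) = -263914*((147911 - 114831) - 591) = -263914*(33080 - 591) = -263914*32489 = -8574301946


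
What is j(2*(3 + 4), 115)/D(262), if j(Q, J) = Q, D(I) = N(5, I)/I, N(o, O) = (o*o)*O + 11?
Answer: 3668/6561 ≈ 0.55906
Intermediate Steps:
N(o, O) = 11 + O*o**2 (N(o, O) = o**2*O + 11 = O*o**2 + 11 = 11 + O*o**2)
D(I) = (11 + 25*I)/I (D(I) = (11 + I*5**2)/I = (11 + I*25)/I = (11 + 25*I)/I)
j(2*(3 + 4), 115)/D(262) = (2*(3 + 4))/(25 + 11/262) = (2*7)/(25 + 11*(1/262)) = 14/(25 + 11/262) = 14/(6561/262) = 14*(262/6561) = 3668/6561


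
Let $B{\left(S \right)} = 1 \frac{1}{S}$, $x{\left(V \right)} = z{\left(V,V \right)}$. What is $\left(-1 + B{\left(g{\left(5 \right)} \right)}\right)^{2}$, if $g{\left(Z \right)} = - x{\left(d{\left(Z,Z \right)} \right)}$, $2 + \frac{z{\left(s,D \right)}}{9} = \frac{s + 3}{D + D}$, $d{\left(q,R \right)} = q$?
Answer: $\frac{2401}{2916} \approx 0.82339$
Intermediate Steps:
$z{\left(s,D \right)} = -18 + \frac{9 \left(3 + s\right)}{2 D}$ ($z{\left(s,D \right)} = -18 + 9 \frac{s + 3}{D + D} = -18 + 9 \frac{3 + s}{2 D} = -18 + \frac{9 \left(3 + s\right)}{2 D}$)
$x{\left(V \right)} = \frac{9 \left(3 - 3 V\right)}{2 V}$ ($x{\left(V \right)} = \frac{9 \left(3 + V - 4 V\right)}{2 V} = \frac{9 \left(3 - 3 V\right)}{2 V}$)
$g{\left(Z \right)} = - \frac{27 \left(1 - Z\right)}{2 Z}$
$B{\left(S \right)} = \frac{1}{S}$
$\left(-1 + B{\left(g{\left(5 \right)} \right)}\right)^{2} = \left(-1 + \frac{1}{\frac{27}{2} \cdot \frac{1}{5} \left(-1 + 5\right)}\right)^{2} = \left(-1 + \frac{1}{\frac{27}{2} \cdot \frac{1}{5} \cdot 4}\right)^{2} = \left(-1 + \frac{1}{\frac{54}{5}}\right)^{2} = \left(-1 + \frac{5}{54}\right)^{2} = \left(- \frac{49}{54}\right)^{2} = \frac{2401}{2916}$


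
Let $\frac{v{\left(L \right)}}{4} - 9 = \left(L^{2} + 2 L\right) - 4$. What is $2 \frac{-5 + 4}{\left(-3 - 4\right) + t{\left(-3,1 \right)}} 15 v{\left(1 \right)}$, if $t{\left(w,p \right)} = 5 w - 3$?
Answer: $\frac{192}{5} \approx 38.4$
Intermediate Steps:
$t{\left(w,p \right)} = -3 + 5 w$
$v{\left(L \right)} = 20 + 4 L^{2} + 8 L$ ($v{\left(L \right)} = 36 + 4 \left(\left(L^{2} + 2 L\right) - 4\right) = 36 + 4 \left(-4 + L^{2} + 2 L\right) = 36 + \left(-16 + 4 L^{2} + 8 L\right) = 20 + 4 L^{2} + 8 L$)
$2 \frac{-5 + 4}{\left(-3 - 4\right) + t{\left(-3,1 \right)}} 15 v{\left(1 \right)} = 2 \frac{-5 + 4}{\left(-3 - 4\right) + \left(-3 + 5 \left(-3\right)\right)} 15 \left(20 + 4 \cdot 1^{2} + 8 \cdot 1\right) = 2 \left(- \frac{1}{-7 - 18}\right) 15 \left(20 + 4 \cdot 1 + 8\right) = 2 \left(- \frac{1}{-7 - 18}\right) 15 \left(20 + 4 + 8\right) = 2 \left(- \frac{1}{-25}\right) 15 \cdot 32 = 2 \left(\left(-1\right) \left(- \frac{1}{25}\right)\right) 15 \cdot 32 = 2 \cdot \frac{1}{25} \cdot 15 \cdot 32 = \frac{2}{25} \cdot 15 \cdot 32 = \frac{6}{5} \cdot 32 = \frac{192}{5}$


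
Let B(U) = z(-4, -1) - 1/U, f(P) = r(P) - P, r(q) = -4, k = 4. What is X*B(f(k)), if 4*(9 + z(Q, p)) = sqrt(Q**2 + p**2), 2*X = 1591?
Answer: -112961/16 + 1591*sqrt(17)/8 ≈ -6240.1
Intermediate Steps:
X = 1591/2 (X = (1/2)*1591 = 1591/2 ≈ 795.50)
z(Q, p) = -9 + sqrt(Q**2 + p**2)/4
f(P) = -4 - P
B(U) = -9 - 1/U + sqrt(17)/4 (B(U) = (-9 + sqrt((-4)**2 + (-1)**2)/4) - 1/U = (-9 + sqrt(16 + 1)/4) - 1/U = (-9 + sqrt(17)/4) - 1/U = -9 - 1/U + sqrt(17)/4)
X*B(f(k)) = 1591*(-9 - 1/(-4 - 1*4) + sqrt(17)/4)/2 = 1591*(-9 - 1/(-4 - 4) + sqrt(17)/4)/2 = 1591*(-9 - 1/(-8) + sqrt(17)/4)/2 = 1591*(-9 - 1*(-1/8) + sqrt(17)/4)/2 = 1591*(-9 + 1/8 + sqrt(17)/4)/2 = 1591*(-71/8 + sqrt(17)/4)/2 = -112961/16 + 1591*sqrt(17)/8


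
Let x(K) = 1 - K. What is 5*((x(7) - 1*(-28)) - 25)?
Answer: -15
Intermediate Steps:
5*((x(7) - 1*(-28)) - 25) = 5*(((1 - 1*7) - 1*(-28)) - 25) = 5*(((1 - 7) + 28) - 25) = 5*((-6 + 28) - 25) = 5*(22 - 25) = 5*(-3) = -15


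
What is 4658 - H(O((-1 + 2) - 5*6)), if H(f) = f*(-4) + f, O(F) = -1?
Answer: 4655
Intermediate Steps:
H(f) = -3*f (H(f) = -4*f + f = -3*f)
4658 - H(O((-1 + 2) - 5*6)) = 4658 - (-3)*(-1) = 4658 - 1*3 = 4658 - 3 = 4655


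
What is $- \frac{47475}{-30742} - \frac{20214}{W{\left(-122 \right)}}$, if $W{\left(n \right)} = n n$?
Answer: $\frac{10649889}{57195491} \approx 0.1862$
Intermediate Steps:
$W{\left(n \right)} = n^{2}$
$- \frac{47475}{-30742} - \frac{20214}{W{\left(-122 \right)}} = - \frac{47475}{-30742} - \frac{20214}{\left(-122\right)^{2}} = \left(-47475\right) \left(- \frac{1}{30742}\right) - \frac{20214}{14884} = \frac{47475}{30742} - \frac{10107}{7442} = \frac{10649889}{57195491}$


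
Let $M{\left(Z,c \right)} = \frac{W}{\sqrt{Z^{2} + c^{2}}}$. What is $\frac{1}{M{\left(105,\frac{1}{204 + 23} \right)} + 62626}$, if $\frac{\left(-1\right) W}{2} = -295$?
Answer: $\frac{8894570783869}{557031385426268769} - \frac{66965 \sqrt{568107226}}{1114062770852537538} \approx 1.5966 \cdot 10^{-5}$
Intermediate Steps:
$W = 590$ ($W = \left(-2\right) \left(-295\right) = 590$)
$M{\left(Z,c \right)} = \frac{590}{\sqrt{Z^{2} + c^{2}}}$
$\frac{1}{M{\left(105,\frac{1}{204 + 23} \right)} + 62626} = \frac{1}{\frac{590}{\sqrt{105^{2} + \left(\frac{1}{204 + 23}\right)^{2}}} + 62626} = \frac{1}{\frac{590}{\sqrt{11025 + \left(\frac{1}{227}\right)^{2}}} + 62626} = \frac{1}{\frac{590}{\sqrt{11025 + \frac{1}{51529}}} + 62626} = \frac{1}{\frac{590}{\frac{1}{227} \sqrt{568107226}} + 62626} = \frac{1}{590 \frac{227 \sqrt{568107226}}{568107226} + 62626} = \frac{1}{\frac{66965 \sqrt{568107226}}{284053613} + 62626} = \frac{1}{62626 + \frac{66965 \sqrt{568107226}}{284053613}}$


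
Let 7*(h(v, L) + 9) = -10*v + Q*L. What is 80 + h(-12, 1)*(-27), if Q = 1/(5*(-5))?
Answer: -24448/175 ≈ -139.70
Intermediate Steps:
Q = -1/25 (Q = 1/(-25) = -1/25 ≈ -0.040000)
h(v, L) = -9 - 10*v/7 - L/175 (h(v, L) = -9 + (-10*v - L/25)/7 = -9 + (-10*v/7 - L/175) = -9 - 10*v/7 - L/175)
80 + h(-12, 1)*(-27) = 80 + (-9 - 10/7*(-12) - 1/175*1)*(-27) = 80 + (-9 + 120/7 - 1/175)*(-27) = 80 + (1424/175)*(-27) = 80 - 38448/175 = -24448/175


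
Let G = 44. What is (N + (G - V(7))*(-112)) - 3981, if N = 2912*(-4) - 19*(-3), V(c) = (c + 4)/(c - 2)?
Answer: -101268/5 ≈ -20254.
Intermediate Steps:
V(c) = (4 + c)/(-2 + c)
N = -11591 (N = -11648 - 1*(-57) = -11648 + 57 = -11591)
(N + (G - V(7))*(-112)) - 3981 = (-11591 + (44 - (4 + 7)/(-2 + 7))*(-112)) - 3981 = (-11591 + (44 - 11/5)*(-112)) - 3981 = (-11591 + (209/5)*(-112)) - 3981 = (-11591 - 23408/5) - 3981 = -81363/5 - 3981 = -101268/5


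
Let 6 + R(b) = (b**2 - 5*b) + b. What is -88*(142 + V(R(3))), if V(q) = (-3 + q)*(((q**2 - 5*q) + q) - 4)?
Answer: 106832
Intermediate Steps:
R(b) = -6 + b**2 - 4*b (R(b) = -6 + ((b**2 - 5*b) + b) = -6 + (b**2 - 4*b) = -6 + b**2 - 4*b)
V(q) = (-3 + q)*(-4 + q**2 - 4*q) (V(q) = (-3 + q)*((q**2 - 4*q) - 4) = (-3 + q)*(-4 + q**2 - 4*q))
-88*(142 + V(R(3))) = -88*(142 + (12 + (-6 + 3**2 - 4*3)**3 - 7*(-6 + 3**2 - 4*3)**2 + 8*(-6 + 3**2 - 4*3))) = -88*(142 + (12 + (-6 + 9 - 12)**3 - 7*(-6 + 9 - 12)**2 + 8*(-6 + 9 - 12))) = -88*(142 + (12 + (-9)**3 - 7*(-9)**2 + 8*(-9))) = -88*(142 + (12 - 729 - 7*81 - 72)) = -88*(142 + (12 - 729 - 567 - 72)) = -88*(142 - 1356) = -88*(-1214) = 106832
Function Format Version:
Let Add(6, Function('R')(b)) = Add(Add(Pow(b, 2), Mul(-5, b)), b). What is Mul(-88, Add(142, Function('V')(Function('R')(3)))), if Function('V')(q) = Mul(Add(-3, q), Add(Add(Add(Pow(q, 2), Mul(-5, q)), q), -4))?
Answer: 106832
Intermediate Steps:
Function('R')(b) = Add(-6, Pow(b, 2), Mul(-4, b)) (Function('R')(b) = Add(-6, Add(Add(Pow(b, 2), Mul(-5, b)), b)) = Add(-6, Add(Pow(b, 2), Mul(-4, b))) = Add(-6, Pow(b, 2), Mul(-4, b)))
Function('V')(q) = Mul(Add(-3, q), Add(-4, Pow(q, 2), Mul(-4, q))) (Function('V')(q) = Mul(Add(-3, q), Add(Add(Pow(q, 2), Mul(-4, q)), -4)) = Mul(Add(-3, q), Add(-4, Pow(q, 2), Mul(-4, q))))
Mul(-88, Add(142, Function('V')(Function('R')(3)))) = Mul(-88, Add(142, Add(12, Pow(Add(-6, Pow(3, 2), Mul(-4, 3)), 3), Mul(-7, Pow(Add(-6, Pow(3, 2), Mul(-4, 3)), 2)), Mul(8, Add(-6, Pow(3, 2), Mul(-4, 3)))))) = Mul(-88, Add(142, Add(12, Pow(Add(-6, 9, -12), 3), Mul(-7, Pow(Add(-6, 9, -12), 2)), Mul(8, Add(-6, 9, -12))))) = Mul(-88, Add(142, Add(12, Pow(-9, 3), Mul(-7, Pow(-9, 2)), Mul(8, -9)))) = Mul(-88, Add(142, Add(12, -729, Mul(-7, 81), -72))) = Mul(-88, Add(142, Add(12, -729, -567, -72))) = Mul(-88, Add(142, -1356)) = Mul(-88, -1214) = 106832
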